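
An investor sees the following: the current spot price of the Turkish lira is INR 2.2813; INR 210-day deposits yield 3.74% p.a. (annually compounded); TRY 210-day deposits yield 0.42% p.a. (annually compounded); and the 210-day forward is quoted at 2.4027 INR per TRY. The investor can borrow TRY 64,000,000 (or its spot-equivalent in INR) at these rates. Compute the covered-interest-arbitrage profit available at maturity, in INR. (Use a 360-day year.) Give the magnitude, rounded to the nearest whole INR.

INR 4,985,101

T = 210/360 years.
Keep in TRY, deliver into the forward: 64,000,000·1.00244786049·2.4027 = INR 154,149,214.36.
Swap to INR now, deposit: 64,000,000·2.2813·1.0216496145 = INR 149,164,113.00.
The quoted forward overvalues TRY, so borrow INR, buy TRY at spot, deposit the TRY at 0.42%, and sell the proceeds forward at 2.4027.
Profit = 154,149,214.36 − 149,164,113.00 = INR 4,985,101.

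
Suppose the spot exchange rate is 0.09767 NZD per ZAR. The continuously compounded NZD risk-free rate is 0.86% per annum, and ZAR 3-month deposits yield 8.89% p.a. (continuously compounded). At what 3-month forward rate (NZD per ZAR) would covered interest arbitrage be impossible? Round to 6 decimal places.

T = 3/12 years.
Growth of 1 NZD over T: e^(0.0086×3/12) = 1.0021523.
ZAR growth factor: e^(0.0889×3/12) = 1.0224738.
CIP: F = S · (grow NZD)/(grow ZAR) = 0.09767 × 1.0021523/1.0224738 = 0.09572882 NZD per ZAR.

0.095729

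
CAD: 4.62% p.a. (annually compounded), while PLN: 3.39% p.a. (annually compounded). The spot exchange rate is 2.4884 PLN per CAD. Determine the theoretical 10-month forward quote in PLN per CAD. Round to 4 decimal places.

2.4640

T = 10/12 years.
PLN accumulates by (1 + 0.0339)^(10/12) = 1.0281712.
Growth of 1 CAD over T: (1 + 0.0462)^(10/12) = 1.0383544.
CIP: F = S · (grow PLN)/(grow CAD) = 2.4884 × 1.0281712/1.0383544 = 2.463996 PLN per CAD.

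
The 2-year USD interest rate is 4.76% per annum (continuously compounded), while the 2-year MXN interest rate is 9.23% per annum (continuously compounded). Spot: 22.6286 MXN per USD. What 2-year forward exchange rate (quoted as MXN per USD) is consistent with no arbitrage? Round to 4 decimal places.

24.7448

T = 2 years.
Growth of 1 MXN over T: e^(0.0923×2) = 1.20273725.
Growth of 1 USD over T: e^(0.0476×2) = 1.09987881.
So F = 22.6286 × 1.20273725 / 1.09987881 = 24.744781 (MXN/USD).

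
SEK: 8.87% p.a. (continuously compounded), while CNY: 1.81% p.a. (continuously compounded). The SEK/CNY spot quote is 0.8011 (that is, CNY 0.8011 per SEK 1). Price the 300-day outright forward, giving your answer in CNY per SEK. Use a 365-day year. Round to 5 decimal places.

T = 300/365 years.
Growth of 1 CNY over T: e^(0.0181×300/365) = 1.0149879.
SEK growth factor: e^(0.0887×300/365) = 1.0756274.
Forward (CNY per SEK) = 0.8011 × 1.0149879 / 1.0756274 = 0.7559372.

0.75594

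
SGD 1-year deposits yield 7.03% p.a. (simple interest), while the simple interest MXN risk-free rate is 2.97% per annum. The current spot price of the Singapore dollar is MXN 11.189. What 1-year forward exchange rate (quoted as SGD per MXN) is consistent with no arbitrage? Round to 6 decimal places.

0.092897

T = 1 year.
MXN growth factor: 1 + 0.0297×1 = 1.029700.
Growth of 1 SGD over T: 1 + 0.0703×1 = 1.070300.
So F = 11.189 × 1.029700 / 1.070300 = 10.76456 (MXN/SGD).
Quoted the other way: 1/10.76456 = 0.092897 SGD per MXN.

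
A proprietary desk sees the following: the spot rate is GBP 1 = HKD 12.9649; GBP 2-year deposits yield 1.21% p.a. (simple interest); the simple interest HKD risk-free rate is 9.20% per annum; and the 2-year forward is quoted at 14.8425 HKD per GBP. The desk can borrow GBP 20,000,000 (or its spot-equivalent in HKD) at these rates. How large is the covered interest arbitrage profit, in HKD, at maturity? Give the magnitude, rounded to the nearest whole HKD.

T = 2 years.
Invest the GBP and cover forward: 20,000,000 × 1.024200 × 14.8425 = HKD 304,033,770.00.
Convert at spot and invest in HKD: 20,000,000 × 12.9649 × 1.184000 = HKD 307,008,832.00.
The quoted forward undervalues GBP, so borrow GBP, convert to HKD at spot, deposit the HKD at 9.20%, and buy GBP forward at 14.8425 to cover the loan.
Profit = 307,008,832.00 − 304,033,770.00 = HKD 2,975,062.

HKD 2,975,062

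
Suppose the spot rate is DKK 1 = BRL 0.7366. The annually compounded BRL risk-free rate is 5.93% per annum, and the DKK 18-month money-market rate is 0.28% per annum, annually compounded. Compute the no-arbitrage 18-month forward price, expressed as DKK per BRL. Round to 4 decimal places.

1.2504

T = 18/12 years.
Growth of 1 BRL over T: (1 + 0.0593)^(18/12) = 1.0902559.
Growth of 1 DKK over T: (1 + 0.0028)^(18/12) = 1.0042029.
So F = 0.7366 × 1.0902559 / 1.0042029 = 0.7997213 (BRL/DKK).
Invert for DKK per BRL: 1 / 0.7997213 = 1.2504.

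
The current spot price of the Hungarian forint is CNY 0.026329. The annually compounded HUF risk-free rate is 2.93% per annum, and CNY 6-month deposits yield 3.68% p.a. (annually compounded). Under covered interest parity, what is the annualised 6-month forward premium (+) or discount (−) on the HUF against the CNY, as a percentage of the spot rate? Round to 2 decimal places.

+0.73%

T = 6/12 years.
No-arbitrage forward: 0.026329 × 1.0182338 / 1.0145442 = 0.026424751 CNY/HUF.
(F − S)/S ÷ T = (0.026424751 − 0.026329)/0.026329/(6/12) = 0.007273 → 0.73%.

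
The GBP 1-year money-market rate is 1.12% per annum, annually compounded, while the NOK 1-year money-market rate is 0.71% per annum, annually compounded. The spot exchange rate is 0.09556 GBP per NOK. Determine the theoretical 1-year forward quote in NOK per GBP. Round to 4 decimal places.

10.4222

T = 1 year.
GBP growth factor: (1 + 0.0112)^1 = 1.011200.
Growth of 1 NOK over T: (1 + 0.0071)^1 = 1.007100.
So F = 0.09556 × 1.011200 / 1.007100 = 0.095949034 (GBP/NOK).
Invert for NOK per GBP: 1 / 0.095949034 = 10.4222.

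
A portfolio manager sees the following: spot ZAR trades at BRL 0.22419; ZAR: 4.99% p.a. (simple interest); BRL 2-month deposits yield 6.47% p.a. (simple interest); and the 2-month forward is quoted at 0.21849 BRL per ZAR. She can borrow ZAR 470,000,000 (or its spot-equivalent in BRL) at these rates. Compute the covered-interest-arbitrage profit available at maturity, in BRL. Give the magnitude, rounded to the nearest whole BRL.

T = 2/12 years.
Keep in ZAR, deliver into the forward: 470,000,000·1.00831666667·0.21849 = BRL 103,544,341.00.
Swap to BRL now, deposit: 470,000,000·0.22419·1.01078333333 = BRL 106,505,532.28.
The quoted forward undervalues ZAR, so borrow ZAR, convert to BRL at spot, deposit the BRL at 6.47%, and buy ZAR forward at 0.21849 to cover the loan.
Profit = 106,505,532.28 − 103,544,341.00 = BRL 2,961,191.

BRL 2,961,191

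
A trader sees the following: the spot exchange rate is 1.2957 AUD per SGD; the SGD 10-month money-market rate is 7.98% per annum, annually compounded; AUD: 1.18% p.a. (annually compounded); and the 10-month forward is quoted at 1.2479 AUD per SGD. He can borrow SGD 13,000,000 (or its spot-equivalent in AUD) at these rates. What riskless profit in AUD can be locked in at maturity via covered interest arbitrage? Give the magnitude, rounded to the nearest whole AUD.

T = 10/12 years.
Invest the SGD and cover forward: 13,000,000 × 1.0660709339 × 1.2479 = AUD 17,294,548.94.
Convert at spot and invest in AUD: 13,000,000 × 1.2957 × 1.009823708 = AUD 17,009,571.52.
The quoted forward overvalues SGD, so borrow AUD, buy SGD at spot, deposit the SGD at 7.98%, and sell the proceeds forward at 1.2479.
The gap between the two covered legs is AUD 284,977.

AUD 284,977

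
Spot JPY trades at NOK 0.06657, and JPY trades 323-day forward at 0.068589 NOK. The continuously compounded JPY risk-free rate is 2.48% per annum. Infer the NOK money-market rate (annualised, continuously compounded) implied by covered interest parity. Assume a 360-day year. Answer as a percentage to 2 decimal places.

5.81%

T = 323/360 years.
CIP gives F = S · g_NOK/g_JPY, so g_NOK/g_JPY = 0.068589/0.06657 = 1.0303290.
The JPY side grows by e^(0.0248×323/360) = 1.0225005.
So the NOK growth factor = 1.0535119.
r = ln(1.0535119)/(323/360) = 0.058101 → 5.81%.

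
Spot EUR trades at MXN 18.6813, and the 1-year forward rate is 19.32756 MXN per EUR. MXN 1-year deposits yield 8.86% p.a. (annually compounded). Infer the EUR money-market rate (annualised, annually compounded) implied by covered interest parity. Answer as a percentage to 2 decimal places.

5.22%

T = 1 year.
F/S = 19.32756/18.6813 = 1.0345940 = (growth of MXN) / (growth of EUR).
The MXN side grows by (1 + 0.0886)^1 = 1.088600.
That pins the EUR growth at 1.0522002.
r = 1.0522002^(1/1) − 1 = 0.052200 → 5.22%.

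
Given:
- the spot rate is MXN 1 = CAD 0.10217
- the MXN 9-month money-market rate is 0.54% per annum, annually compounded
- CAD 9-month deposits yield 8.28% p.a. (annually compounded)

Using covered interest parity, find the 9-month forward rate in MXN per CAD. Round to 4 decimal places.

T = 9/12 years.
CAD accumulates by (1 + 0.0828)^(9/12) = 1.0614785.
MXN growth factor: (1 + 0.0054)^(9/12) = 1.0040473.
Forward (CAD per MXN) = 0.10217 × 1.0614785 / 1.0040473 = 0.1080141.
Quoted the other way: 1/0.1080141 = 9.2581 MXN per CAD.

9.2581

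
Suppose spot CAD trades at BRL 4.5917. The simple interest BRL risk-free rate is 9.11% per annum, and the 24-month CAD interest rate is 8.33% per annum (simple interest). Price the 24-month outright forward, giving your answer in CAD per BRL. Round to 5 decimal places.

0.21491

T = 2 years.
Growth of 1 BRL over T: 1 + 0.0911×2 = 1.182200.
CAD growth factor: 1 + 0.0833×2 = 1.166600.
CIP: F = S · (grow BRL)/(grow CAD) = 4.5917 × 1.182200/1.166600 = 4.653101 BRL per CAD.
Invert for CAD per BRL: 1 / 4.653101 = 0.21491.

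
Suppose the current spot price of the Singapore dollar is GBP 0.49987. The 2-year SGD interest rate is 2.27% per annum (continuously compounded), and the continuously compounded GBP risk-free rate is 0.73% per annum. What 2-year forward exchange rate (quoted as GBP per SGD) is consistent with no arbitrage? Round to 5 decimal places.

0.48471

T = 2 years.
GBP accumulates by e^(0.0073×2) = 1.0147071.
SGD accumulates by e^(0.0227×2) = 1.0464464.
Forward (GBP per SGD) = 0.49987 × 1.0147071 / 1.0464464 = 0.4847087.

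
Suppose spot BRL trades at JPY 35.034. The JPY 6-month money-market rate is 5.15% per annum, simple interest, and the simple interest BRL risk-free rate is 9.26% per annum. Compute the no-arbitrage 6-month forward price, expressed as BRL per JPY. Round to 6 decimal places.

0.029116

T = 6/12 years.
JPY growth factor: 1 + 0.0515×6/12 = 1.025750.
BRL accumulates by 1 + 0.0926×6/12 = 1.046300.
Forward (JPY per BRL) = 35.034 × 1.025750 / 1.046300 = 34.34591.
Quoted the other way: 1/34.34591 = 0.029116 BRL per JPY.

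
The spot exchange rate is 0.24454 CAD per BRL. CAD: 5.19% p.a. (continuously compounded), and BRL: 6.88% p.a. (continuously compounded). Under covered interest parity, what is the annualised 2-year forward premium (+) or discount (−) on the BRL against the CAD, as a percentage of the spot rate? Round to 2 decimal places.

-1.66%

T = 2 years.
CIP forward (CAD per BRL) = 0.24454 × 1.1093786/1.1475165 = 0.23641267.
Annualised premium = (F − S)/S × (1/T) = (0.23641267 − 0.24454)/0.24454 ÷ 2 = -1.66%.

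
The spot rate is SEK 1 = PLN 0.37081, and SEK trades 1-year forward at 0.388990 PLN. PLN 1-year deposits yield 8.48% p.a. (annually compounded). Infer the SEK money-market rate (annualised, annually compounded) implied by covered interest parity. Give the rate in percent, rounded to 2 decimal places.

T = 1 year.
CIP gives F = S · g_PLN/g_SEK, so g_PLN/g_SEK = 0.38899/0.37081 = 1.0490278.
The PLN side grows by (1 + 0.0848)^1 = 1.084800.
Hence g_SEK = 1.0341003.
r = 1.0341003^(1/1) − 1 = 0.034100 → 3.41%.

3.41%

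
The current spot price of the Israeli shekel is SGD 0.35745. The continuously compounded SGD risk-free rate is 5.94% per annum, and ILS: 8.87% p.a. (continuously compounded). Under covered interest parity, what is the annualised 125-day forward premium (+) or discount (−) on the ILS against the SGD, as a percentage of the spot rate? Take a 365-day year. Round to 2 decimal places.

T = 125/365 years.
CIP forward (SGD per ILS) = 0.35745 × 1.0205508/1.0308428 = 0.35388120.
Annualised premium = (F − S)/S × (1/T) = (0.35388120 − 0.35745)/0.35745 ÷ (125/365) = -2.92%.

-2.92%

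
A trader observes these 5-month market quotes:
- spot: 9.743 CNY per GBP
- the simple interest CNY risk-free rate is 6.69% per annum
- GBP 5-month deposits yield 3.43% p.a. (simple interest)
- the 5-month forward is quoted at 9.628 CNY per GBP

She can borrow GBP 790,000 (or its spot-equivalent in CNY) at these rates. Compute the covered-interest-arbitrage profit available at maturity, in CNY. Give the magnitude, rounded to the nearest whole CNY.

T = 5/12 years.
Route A — deposit GBP, sell forward: 790,000 × 1.014291667 × 9.628 = CNY 7,714,824.13.
Route B — convert at spot, deposit CNY: 790,000 × 9.743 × 1.027875 = CNY 7,911,523.04.
The quoted forward undervalues GBP, so borrow GBP, convert to CNY at spot, deposit the CNY at 6.69%, and buy GBP forward at 9.628 to cover the loan.
Profit = 7,911,523.04 − 7,714,824.13 = CNY 196,699.

CNY 196,699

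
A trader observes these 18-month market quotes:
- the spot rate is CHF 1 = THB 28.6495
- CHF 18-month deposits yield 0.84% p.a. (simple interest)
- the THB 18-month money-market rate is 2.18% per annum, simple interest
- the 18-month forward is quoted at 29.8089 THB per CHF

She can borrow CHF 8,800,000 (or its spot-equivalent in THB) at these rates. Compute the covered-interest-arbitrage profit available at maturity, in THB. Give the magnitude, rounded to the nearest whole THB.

T = 18/12 years.
Keep in CHF, deliver into the forward: 8,800,000·1.012600·29.8089 = THB 265,623,530.83.
Swap to THB now, deposit: 8,800,000·28.6495·1.032700 = THB 260,359,780.12.
The quoted forward overvalues CHF, so borrow THB, buy CHF at spot, deposit the CHF at 0.84%, and sell the proceeds forward at 29.8089.
Arbitrage profit = |265,623,530.83 − 260,359,780.12| = THB 5,263,751.

THB 5,263,751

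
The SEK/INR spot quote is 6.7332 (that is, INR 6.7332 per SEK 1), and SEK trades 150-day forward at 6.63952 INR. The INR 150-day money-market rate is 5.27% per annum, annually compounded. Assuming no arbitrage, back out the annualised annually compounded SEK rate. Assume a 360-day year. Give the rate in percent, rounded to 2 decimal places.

8.87%

T = 150/360 years.
By CIP, F/S equals the INR-to-SEK growth ratio: 6.63952/6.7332 = 0.9860869.
INR growth factor: (1 + 0.0527)^(150/360) = 1.0216299.
Hence g_SEK = 1.0360445.
Annualise: 1.0360445^(360/150) − 1 = 0.088700 = 8.87%.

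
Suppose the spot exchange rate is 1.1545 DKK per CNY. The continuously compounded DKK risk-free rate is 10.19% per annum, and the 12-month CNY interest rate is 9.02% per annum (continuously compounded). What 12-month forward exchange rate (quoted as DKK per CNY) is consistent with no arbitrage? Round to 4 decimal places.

1.1681

T = 1 year.
Growth of 1 DKK over T: e^(0.1019×1) = 1.1072727.
CNY accumulates by e^(0.0902×1) = 1.0943931.
So F = 1.1545 × 1.1072727 / 1.0943931 = 1.168087 (DKK/CNY).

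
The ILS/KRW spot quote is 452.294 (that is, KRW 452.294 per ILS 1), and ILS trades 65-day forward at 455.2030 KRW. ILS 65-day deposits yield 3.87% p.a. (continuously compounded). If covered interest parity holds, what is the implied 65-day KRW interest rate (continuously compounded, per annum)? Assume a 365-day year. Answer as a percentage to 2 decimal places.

T = 65/365 years.
F/S = 455.203/452.294 = 1.0064317 = (growth of KRW) / (growth of ILS).
The ILS side grows by e^(0.0387×65/365) = 1.0069156.
Hence g_KRW = 1.0133918.
Take logs: ln 1.0133918 / (65/365) = 0.074701, so 7.47%.

7.47%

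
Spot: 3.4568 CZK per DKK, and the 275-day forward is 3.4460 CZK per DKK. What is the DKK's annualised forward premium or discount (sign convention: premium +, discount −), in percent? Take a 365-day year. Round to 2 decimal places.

T = 275/365 years.
DKK trades forward at -0.31243% vs spot over the period.
Annualise by dividing by T: -0.0031243 / (275/365) = -0.004147 → -0.41%.

-0.41%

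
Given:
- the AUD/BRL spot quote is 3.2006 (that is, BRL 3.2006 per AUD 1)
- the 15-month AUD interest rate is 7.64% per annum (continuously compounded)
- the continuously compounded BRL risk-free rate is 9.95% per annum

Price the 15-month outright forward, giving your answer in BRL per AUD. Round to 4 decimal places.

3.2944

T = 15/12 years.
BRL accumulates by e^(0.0995×15/12) = 1.1324405.
AUD growth factor: e^(0.0764×15/12) = 1.1002088.
Forward (BRL per AUD) = 3.2006 × 1.1324405 / 1.1002088 = 3.294365.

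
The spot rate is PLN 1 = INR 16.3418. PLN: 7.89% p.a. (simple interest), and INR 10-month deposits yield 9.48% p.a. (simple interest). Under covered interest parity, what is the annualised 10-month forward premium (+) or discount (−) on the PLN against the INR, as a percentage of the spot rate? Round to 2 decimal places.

T = 10/12 years.
CIP forward (INR per PLN) = 16.3418 × 1.079000/1.065750 = 16.5449704.
(F − S)/S ÷ T = (16.5449704 − 16.3418)/16.3418/(10/12) = 0.014919 → 1.49%.

+1.49%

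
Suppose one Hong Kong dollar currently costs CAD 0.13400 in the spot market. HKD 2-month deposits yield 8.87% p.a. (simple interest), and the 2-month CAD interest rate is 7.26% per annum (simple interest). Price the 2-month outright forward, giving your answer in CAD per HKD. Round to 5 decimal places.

0.13365

T = 2/12 years.
CAD accumulates by 1 + 0.0726×2/12 = 1.012100.
Growth of 1 HKD over T: 1 + 0.0887×2/12 = 1.0147833.
CIP: F = S · (grow CAD)/(grow HKD) = 0.134 × 1.012100/1.0147833 = 0.1336457 CAD per HKD.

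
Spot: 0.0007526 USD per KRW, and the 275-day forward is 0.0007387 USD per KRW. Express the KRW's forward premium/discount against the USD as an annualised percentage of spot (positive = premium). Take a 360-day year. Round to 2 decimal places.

-2.42%

T = 275/360 years.
Period premium: (0.0007387 − 0.0007526)/0.0007526 = -0.0184693.
Per annum: -0.0184693 / (275/360) = -0.024178 = -2.42%.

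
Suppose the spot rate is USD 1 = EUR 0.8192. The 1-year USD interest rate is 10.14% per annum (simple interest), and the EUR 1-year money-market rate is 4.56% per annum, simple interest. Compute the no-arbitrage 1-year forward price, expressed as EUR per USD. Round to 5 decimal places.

0.77770

T = 1 year.
Growth of 1 EUR over T: 1 + 0.0456×1 = 1.045600.
USD growth factor: 1 + 0.1014×1 = 1.101400.
Forward (EUR per USD) = 0.8192 × 1.045600 / 1.101400 = 0.7776970.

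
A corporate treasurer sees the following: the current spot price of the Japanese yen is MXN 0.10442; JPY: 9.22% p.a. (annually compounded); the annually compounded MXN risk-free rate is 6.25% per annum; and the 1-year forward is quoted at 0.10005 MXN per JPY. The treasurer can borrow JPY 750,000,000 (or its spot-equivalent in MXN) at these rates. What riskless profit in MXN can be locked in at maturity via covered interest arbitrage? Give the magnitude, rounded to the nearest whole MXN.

T = 1 year.
Invest the JPY and cover forward: 750,000,000 × 1.092200 × 0.10005 = MXN 81,955,957.50.
Convert at spot and invest in MXN: 750,000,000 × 0.10442 × 1.062500 = MXN 83,209,687.50.
The quoted forward undervalues JPY, so borrow JPY, convert to MXN at spot, deposit the MXN at 6.25%, and buy JPY forward at 0.10005 to cover the loan.
Arbitrage profit = |81,955,957.50 − 83,209,687.50| = MXN 1,253,730.

MXN 1,253,730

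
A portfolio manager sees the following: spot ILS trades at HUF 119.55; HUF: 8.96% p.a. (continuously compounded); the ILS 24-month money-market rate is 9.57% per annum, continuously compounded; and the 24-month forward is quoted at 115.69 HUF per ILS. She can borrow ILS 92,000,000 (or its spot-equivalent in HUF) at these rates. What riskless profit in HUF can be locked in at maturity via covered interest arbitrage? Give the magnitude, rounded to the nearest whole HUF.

T = 2 years.
Route A — deposit ILS, sell forward: 92,000,000 × 1.210943732712 × 115.69 = HUF 12,888,655,400.25.
Route B — convert at spot, deposit HUF: 92,000,000 × 119.55 × 1.196259972239 = HUF 13,157,184,930.67.
The quoted forward undervalues ILS, so borrow ILS, convert to HUF at spot, deposit the HUF at 8.96%, and buy ILS forward at 115.69 to cover the loan.
Arbitrage profit = |12,888,655,400.25 − 13,157,184,930.67| = HUF 268,529,530.

HUF 268,529,530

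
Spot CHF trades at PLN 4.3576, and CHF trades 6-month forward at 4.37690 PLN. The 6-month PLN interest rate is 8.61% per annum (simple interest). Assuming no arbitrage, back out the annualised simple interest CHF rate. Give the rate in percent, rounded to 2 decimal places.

T = 6/12 years.
CIP gives F = S · g_PLN/g_CHF, so g_PLN/g_CHF = 4.3769/4.3576 = 1.0044290.
The PLN side grows by 1 + 0.0861×6/12 = 1.043050.
So the CHF growth factor = 1.0384507.
(1.0384507 − 1)/T = 0.076901, i.e. 7.69%.

7.69%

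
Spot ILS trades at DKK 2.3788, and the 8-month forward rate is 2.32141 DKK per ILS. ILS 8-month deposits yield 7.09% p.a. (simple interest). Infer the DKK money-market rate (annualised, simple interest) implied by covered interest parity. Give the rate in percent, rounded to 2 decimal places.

T = 8/12 years.
F/S = 2.32141/2.3788 = 0.9758744 = (growth of DKK) / (growth of ILS).
The ILS side grows by 1 + 0.0709×8/12 = 1.0472667.
So the DKK growth factor = 1.0220008.
(1.0220008 − 1)/T = 0.033001, i.e. 3.30%.

3.30%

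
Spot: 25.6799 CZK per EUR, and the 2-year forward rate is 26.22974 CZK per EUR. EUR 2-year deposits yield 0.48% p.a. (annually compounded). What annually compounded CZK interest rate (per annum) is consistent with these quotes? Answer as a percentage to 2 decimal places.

T = 2 years.
CIP gives F = S · g_CZK/g_EUR, so g_CZK/g_EUR = 26.22974/25.6799 = 1.0214113.
The EUR side grows by (1 + 0.0048)^2 = 1.009623.
That pins the CZK growth at 1.0312403.
r = 1.0312403^(1/2) − 1 = 0.015500 → 1.55%.

1.55%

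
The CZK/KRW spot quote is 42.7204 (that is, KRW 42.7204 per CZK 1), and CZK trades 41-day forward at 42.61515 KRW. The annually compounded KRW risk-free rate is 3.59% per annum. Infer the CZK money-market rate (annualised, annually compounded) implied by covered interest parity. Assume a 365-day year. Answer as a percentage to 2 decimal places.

5.89%

T = 41/365 years.
By CIP, F/S equals the KRW-to-CZK growth ratio: 42.61515/42.7204 = 0.9975363.
The KRW side grows by (1 + 0.0359)^(41/365) = 1.0039698.
Hence g_CZK = 1.0064494.
r = 1.0064494^(365/41) − 1 = 0.058900 → 5.89%.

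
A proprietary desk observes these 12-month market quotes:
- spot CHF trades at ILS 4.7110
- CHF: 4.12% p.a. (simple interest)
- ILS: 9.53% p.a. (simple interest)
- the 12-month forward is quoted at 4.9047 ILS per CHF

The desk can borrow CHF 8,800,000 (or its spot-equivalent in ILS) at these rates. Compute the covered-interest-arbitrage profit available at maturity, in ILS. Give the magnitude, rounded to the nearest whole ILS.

T = 1 year.
Route A — deposit CHF, sell forward: 8,800,000 × 1.041200 × 4.9047 = ILS 44,939,608.03.
Route B — convert at spot, deposit ILS: 8,800,000 × 4.7110 × 1.095300 = ILS 45,407,633.04.
The quoted forward undervalues CHF, so borrow CHF, convert to ILS at spot, deposit the ILS at 9.53%, and buy CHF forward at 4.9047 to cover the loan.
Profit = 45,407,633.04 − 44,939,608.03 = ILS 468,025.

ILS 468,025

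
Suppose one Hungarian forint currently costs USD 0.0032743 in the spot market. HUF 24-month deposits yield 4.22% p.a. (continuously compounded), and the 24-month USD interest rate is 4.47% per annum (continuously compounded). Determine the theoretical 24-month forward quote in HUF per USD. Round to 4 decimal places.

303.8856

T = 2 years.
USD growth factor: e^(0.0447×2) = 1.093517976.
HUF accumulates by e^(0.0422×2) = 1.088064032.
Forward (USD per HUF) = 0.0032743 × 1.093517976 / 1.088064032 = 0.00329071250.
Quoted the other way: 1/0.00329071250 = 303.8856 HUF per USD.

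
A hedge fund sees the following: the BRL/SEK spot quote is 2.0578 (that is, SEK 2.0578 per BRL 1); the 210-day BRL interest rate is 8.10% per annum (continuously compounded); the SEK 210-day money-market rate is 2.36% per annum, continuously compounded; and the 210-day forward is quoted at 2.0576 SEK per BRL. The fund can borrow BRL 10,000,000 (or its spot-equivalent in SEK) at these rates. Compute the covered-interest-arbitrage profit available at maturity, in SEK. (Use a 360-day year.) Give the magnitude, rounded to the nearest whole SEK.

SEK 708,301

T = 210/360 years.
Route A — deposit BRL, sell forward: 10,000,000 × 1.0483840723 × 2.0576 = SEK 21,571,550.67.
Route B — convert at spot, deposit SEK: 10,000,000 × 2.0578 × 1.0138618636 = SEK 20,863,249.43.
The quoted forward overvalues BRL, so borrow SEK, buy BRL at spot, deposit the BRL at 8.10%, and sell the proceeds forward at 2.0576.
The gap between the two covered legs is SEK 708,301.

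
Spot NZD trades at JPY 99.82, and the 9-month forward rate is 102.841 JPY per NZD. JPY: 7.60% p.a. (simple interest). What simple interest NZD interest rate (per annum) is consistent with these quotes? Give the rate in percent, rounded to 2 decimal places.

3.46%

T = 9/12 years.
By CIP, F/S equals the JPY-to-NZD growth ratio: 102.841/99.82 = 1.0302645.
The JPY side grows by 1 + 0.0760×9/12 = 1.057000.
So the NZD growth factor = 1.0259501.
r = (1.0259501 − 1)/(9/12) = 0.034600 → 3.46%.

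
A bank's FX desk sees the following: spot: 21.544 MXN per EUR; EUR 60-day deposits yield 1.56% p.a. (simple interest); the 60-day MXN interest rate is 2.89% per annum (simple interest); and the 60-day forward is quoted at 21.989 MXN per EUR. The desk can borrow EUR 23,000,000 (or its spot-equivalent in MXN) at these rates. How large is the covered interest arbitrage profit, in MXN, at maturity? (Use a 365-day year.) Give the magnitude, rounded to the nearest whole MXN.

MXN 9,177,908

T = 60/365 years.
Invest the EUR and cover forward: 23,000,000 × 1.00256438356 × 21.989 = MXN 507,043,929.29.
Convert at spot and invest in MXN: 23,000,000 × 21.544 × 1.00475068493 = MXN 497,866,021.39.
The quoted forward overvalues EUR, so borrow MXN, buy EUR at spot, deposit the EUR at 1.56%, and sell the proceeds forward at 21.989.
Arbitrage profit = |507,043,929.29 − 497,866,021.39| = MXN 9,177,908.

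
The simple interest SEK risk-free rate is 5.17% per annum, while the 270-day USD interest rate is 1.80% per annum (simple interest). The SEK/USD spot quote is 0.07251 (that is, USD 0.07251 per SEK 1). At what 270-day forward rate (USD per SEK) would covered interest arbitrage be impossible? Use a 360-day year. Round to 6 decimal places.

0.070746

T = 270/360 years.
USD growth factor: 1 + 0.0180×270/360 = 1.013500.
Growth of 1 SEK over T: 1 + 0.0517×270/360 = 1.038775.
CIP: F = S · (grow USD)/(grow SEK) = 0.07251 × 1.013500/1.038775 = 0.07074572 USD per SEK.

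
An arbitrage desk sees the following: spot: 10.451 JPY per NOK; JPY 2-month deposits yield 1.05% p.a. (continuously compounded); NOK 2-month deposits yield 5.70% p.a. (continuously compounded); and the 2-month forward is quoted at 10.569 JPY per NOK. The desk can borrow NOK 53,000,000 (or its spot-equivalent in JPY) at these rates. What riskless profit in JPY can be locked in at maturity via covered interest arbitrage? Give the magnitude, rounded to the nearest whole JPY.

JPY 10,630,670

T = 2/12 years.
Keep in NOK, deliver into the forward: 53,000,000·1.00954526824·10.569 = JPY 565,503,848.82.
Swap to JPY now, deposit: 53,000,000·10.451·1.00175153214 = JPY 554,873,178.91.
The quoted forward overvalues NOK, so borrow JPY, buy NOK at spot, deposit the NOK at 5.70%, and sell the proceeds forward at 10.569.
Arbitrage profit = |565,503,848.82 − 554,873,178.91| = JPY 10,630,670.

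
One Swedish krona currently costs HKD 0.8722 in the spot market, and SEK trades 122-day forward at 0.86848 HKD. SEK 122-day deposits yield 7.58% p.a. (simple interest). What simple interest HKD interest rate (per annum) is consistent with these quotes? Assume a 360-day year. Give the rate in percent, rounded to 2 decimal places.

6.29%

T = 122/360 years.
By CIP, F/S equals the HKD-to-SEK growth ratio: 0.86848/0.8722 = 0.9957349.
SEK growth factor: 1 + 0.0758×122/360 = 1.0256878.
Hence g_HKD = 1.0213131.
(1.0213131 − 1)/T = 0.062891, i.e. 6.29%.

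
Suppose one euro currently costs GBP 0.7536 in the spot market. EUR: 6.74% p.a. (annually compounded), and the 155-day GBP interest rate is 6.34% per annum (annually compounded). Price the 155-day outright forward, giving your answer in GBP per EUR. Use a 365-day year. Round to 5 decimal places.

0.75240

T = 155/365 years.
GBP accumulates by (1 + 0.0634)^(155/365) = 1.026448.
Growth of 1 EUR over T: (1 + 0.0674)^(155/365) = 1.0280858.
So F = 0.7536 × 1.026448 / 1.0280858 = 0.7523995 (GBP/EUR).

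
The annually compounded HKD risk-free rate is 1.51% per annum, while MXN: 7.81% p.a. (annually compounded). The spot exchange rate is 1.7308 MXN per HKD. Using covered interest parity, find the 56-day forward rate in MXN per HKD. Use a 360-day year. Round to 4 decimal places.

1.7471

T = 56/360 years.
MXN accumulates by (1 + 0.0781)^(56/360) = 1.0117665.
HKD growth factor: (1 + 0.0151)^(56/360) = 1.0023341.
CIP: F = S · (grow MXN)/(grow HKD) = 1.7308 × 1.0117665/1.0023341 = 1.747088 MXN per HKD.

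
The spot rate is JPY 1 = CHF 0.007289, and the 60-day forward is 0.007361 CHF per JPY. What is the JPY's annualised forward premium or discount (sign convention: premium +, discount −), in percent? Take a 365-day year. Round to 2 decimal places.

T = 60/365 years.
JPY trades forward at +0.98779% vs spot over the period.
Annualise by dividing by T: 0.0098779 / (60/365) = 0.060091 → 6.01%.

+6.01%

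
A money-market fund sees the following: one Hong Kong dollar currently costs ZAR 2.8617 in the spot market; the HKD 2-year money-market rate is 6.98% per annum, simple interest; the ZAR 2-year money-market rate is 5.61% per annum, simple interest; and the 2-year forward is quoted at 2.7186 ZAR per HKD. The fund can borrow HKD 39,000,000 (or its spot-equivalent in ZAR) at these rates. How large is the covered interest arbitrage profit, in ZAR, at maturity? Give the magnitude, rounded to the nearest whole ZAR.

T = 2 years.
Route A — deposit HKD, sell forward: 39,000,000 × 1.139600 × 2.7186 = ZAR 120,826,545.84.
Route B — convert at spot, deposit ZAR: 39,000,000 × 2.8617 × 1.112200 = ZAR 124,128,526.86.
The quoted forward undervalues HKD, so borrow HKD, convert to ZAR at spot, deposit the ZAR at 5.61%, and buy HKD forward at 2.7186 to cover the loan.
The gap between the two covered legs is ZAR 3,301,981.

ZAR 3,301,981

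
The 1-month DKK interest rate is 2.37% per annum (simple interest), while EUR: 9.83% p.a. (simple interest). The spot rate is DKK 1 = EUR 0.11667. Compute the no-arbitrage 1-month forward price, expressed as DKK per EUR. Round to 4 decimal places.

T = 1/12 years.
EUR accumulates by 1 + 0.0983×1/12 = 1.0081917.
Growth of 1 DKK over T: 1 + 0.0237×1/12 = 1.001975.
Forward (EUR per DKK) = 0.11667 × 1.0081917 / 1.001975 = 0.1173939.
Invert for DKK per EUR: 1 / 0.1173939 = 8.5183.

8.5183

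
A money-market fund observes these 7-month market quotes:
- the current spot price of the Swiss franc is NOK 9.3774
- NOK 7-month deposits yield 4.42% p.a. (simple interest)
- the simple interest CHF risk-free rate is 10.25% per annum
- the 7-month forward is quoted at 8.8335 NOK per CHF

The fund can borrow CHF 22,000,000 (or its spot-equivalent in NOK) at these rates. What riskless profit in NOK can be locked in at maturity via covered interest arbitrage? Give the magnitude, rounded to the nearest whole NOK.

NOK 5,665,241

T = 7/12 years.
Route A — deposit CHF, sell forward: 22,000,000 × 1.05979166667 × 8.8335 = NOK 205,956,733.13.
Route B — convert at spot, deposit NOK: 22,000,000 × 9.3774 × 1.02578333333 = NOK 211,621,973.86.
The quoted forward undervalues CHF, so borrow CHF, convert to NOK at spot, deposit the NOK at 4.42%, and buy CHF forward at 8.8335 to cover the loan.
Profit = 211,621,973.86 − 205,956,733.13 = NOK 5,665,241.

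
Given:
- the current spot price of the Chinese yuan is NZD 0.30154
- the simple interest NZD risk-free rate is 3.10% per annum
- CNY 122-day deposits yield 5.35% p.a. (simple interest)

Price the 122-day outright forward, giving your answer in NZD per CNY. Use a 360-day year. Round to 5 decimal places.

T = 122/360 years.
Growth of 1 NZD over T: 1 + 0.0310×122/360 = 1.0105056.
CNY accumulates by 1 + 0.0535×122/360 = 1.0181306.
So F = 0.30154 × 1.0105056 / 1.0181306 = 0.2992817 (NZD/CNY).

0.29928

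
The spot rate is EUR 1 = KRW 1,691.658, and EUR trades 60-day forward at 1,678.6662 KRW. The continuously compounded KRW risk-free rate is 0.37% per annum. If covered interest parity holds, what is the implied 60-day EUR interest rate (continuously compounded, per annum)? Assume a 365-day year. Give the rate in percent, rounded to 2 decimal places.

T = 60/365 years.
F/S = 1678.6662/1691.658 = 0.9923201 = (growth of KRW) / (growth of EUR).
The KRW side grows by e^(0.0037×60/365) = 1.0006084.
That pins the EUR growth at 1.0083524.
r = ln(1.0083524)/(60/365) = 0.050599 → 5.06%.

5.06%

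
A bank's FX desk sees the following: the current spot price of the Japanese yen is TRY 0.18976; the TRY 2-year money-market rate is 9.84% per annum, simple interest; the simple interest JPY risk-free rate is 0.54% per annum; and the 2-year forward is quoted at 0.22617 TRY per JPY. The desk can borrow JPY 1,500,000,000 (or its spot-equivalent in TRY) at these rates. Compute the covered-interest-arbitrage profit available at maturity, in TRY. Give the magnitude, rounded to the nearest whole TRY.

TRY 2,261,802

T = 2 years.
Keep in JPY, deliver into the forward: 1,500,000,000·1.010800·0.22617 = TRY 342,918,954.00.
Swap to TRY now, deposit: 1,500,000,000·0.18976·1.196800 = TRY 340,657,152.00.
The quoted forward overvalues JPY, so borrow TRY, buy JPY at spot, deposit the JPY at 0.54%, and sell the proceeds forward at 0.22617.
Arbitrage profit = |342,918,954.00 − 340,657,152.00| = TRY 2,261,802.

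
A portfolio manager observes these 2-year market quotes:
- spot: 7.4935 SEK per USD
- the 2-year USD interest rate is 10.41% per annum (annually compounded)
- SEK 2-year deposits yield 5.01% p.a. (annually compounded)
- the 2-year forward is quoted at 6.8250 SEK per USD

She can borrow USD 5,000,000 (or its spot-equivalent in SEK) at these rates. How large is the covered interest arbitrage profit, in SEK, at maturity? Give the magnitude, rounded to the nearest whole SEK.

SEK 283,844

T = 2 years.
Keep in USD, deliver into the forward: 5,000,000·1.21903681·6.8250 = SEK 41,599,631.14.
Swap to SEK now, deposit: 5,000,000·7.4935·1.10271001 = SEK 41,315,787.30.
The quoted forward overvalues USD, so borrow SEK, buy USD at spot, deposit the USD at 10.41%, and sell the proceeds forward at 6.8250.
Arbitrage profit = |41,599,631.14 − 41,315,787.30| = SEK 283,844.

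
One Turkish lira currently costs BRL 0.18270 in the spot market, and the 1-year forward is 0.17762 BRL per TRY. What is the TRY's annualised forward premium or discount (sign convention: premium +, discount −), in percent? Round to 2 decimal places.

T = 1 year.
(F − S)/S = (0.17762 − 0.1827)/0.1827 = -0.0278051.
×(1/T) gives -2.78% p.a.

-2.78%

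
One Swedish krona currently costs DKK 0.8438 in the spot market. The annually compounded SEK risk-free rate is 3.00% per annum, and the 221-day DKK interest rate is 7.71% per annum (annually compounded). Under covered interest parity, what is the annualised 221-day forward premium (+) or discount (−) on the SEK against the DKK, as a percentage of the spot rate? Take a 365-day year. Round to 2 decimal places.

T = 221/365 years.
No-arbitrage forward: 0.8438 × 1.0459968 / 1.0180584 = 0.8669563 DKK/SEK.
Annualised premium = (F − S)/S × (1/T) = (0.8669563 − 0.8438)/0.8438 ÷ (221/365) = 4.53%.

+4.53%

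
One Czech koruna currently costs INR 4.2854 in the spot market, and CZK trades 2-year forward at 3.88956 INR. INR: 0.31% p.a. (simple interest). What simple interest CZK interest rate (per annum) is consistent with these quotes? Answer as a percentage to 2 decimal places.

T = 2 years.
F/S = 3.88956/4.2854 = 0.9076306 = (growth of INR) / (growth of CZK).
The INR side grows by 1 + 0.0031×2 = 1.006200.
So the CZK growth factor = 1.1086008.
(1.1086008 − 1)/T = 0.054300, i.e. 5.43%.

5.43%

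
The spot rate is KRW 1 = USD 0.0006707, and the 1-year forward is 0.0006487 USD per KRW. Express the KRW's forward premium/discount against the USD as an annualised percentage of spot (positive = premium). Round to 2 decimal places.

-3.28%

T = 1 year.
Period premium: (0.0006487 − 0.0006707)/0.0006707 = -0.0328016.
Annualise by dividing by T: -0.0328016 / 1 = -0.032802 → -3.28%.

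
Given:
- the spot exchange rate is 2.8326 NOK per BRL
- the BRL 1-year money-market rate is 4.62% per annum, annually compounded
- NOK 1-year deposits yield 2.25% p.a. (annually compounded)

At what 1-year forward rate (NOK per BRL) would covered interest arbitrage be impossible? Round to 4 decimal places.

2.7684

T = 1 year.
Growth of 1 NOK over T: (1 + 0.0225)^1 = 1.022500.
BRL growth factor: (1 + 0.0462)^1 = 1.046200.
Forward (NOK per BRL) = 2.8326 × 1.022500 / 1.046200 = 2.768432.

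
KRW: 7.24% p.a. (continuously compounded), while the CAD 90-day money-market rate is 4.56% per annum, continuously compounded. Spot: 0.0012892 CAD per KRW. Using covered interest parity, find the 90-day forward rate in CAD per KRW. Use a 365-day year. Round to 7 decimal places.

T = 90/365 years.
CAD accumulates by e^(0.0456×90/365) = 1.0113073.
KRW accumulates by e^(0.0724×90/365) = 1.0180124.
So F = 0.0012892 × 1.0113073 / 1.0180124 = 0.001280709 (CAD/KRW).

0.0012807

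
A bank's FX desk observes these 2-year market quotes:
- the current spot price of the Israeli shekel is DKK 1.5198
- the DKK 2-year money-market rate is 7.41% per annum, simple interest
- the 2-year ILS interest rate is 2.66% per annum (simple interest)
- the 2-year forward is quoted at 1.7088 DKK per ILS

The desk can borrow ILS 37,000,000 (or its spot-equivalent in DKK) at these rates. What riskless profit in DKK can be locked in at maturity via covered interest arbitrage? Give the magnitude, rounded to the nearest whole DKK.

T = 2 years.
Keep in ILS, deliver into the forward: 37,000,000·1.053200·1.7088 = DKK 66,589,201.92.
Swap to DKK now, deposit: 37,000,000·1.5198·1.148200 = DKK 64,566,271.32.
The quoted forward overvalues ILS, so borrow DKK, buy ILS at spot, deposit the ILS at 2.66%, and sell the proceeds forward at 1.7088.
Arbitrage profit = |66,589,201.92 − 64,566,271.32| = DKK 2,022,931.

DKK 2,022,931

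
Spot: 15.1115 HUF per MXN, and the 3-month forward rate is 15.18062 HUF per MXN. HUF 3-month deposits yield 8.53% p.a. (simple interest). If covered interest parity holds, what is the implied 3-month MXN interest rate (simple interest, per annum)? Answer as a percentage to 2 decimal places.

T = 3/12 years.
CIP gives F = S · g_HUF/g_MXN, so g_HUF/g_MXN = 15.18062/15.1115 = 1.0045740.
HUF growth factor: 1 + 0.0853×3/12 = 1.021325.
Hence g_MXN = 1.0166747.
r = (1.0166747 − 1)/(3/12) = 0.066699 → 6.67%.

6.67%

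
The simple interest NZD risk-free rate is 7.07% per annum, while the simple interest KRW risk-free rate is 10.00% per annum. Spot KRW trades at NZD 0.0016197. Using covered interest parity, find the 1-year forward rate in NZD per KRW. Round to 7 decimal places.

0.0015766

T = 1 year.
NZD growth factor: 1 + 0.0707×1 = 1.070700.
KRW accumulates by 1 + 0.1000×1 = 1.100000.
So F = 0.0016197 × 1.070700 / 1.100000 = 0.001576557 (NZD/KRW).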